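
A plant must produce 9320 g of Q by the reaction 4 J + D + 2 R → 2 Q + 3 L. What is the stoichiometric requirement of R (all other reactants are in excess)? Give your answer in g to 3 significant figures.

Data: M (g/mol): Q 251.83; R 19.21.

711 g

n(Q) = 9320 / 251.83 = 37.01 mol
n(R) = (2/2) × 37.01 = 37.01 mol
mass = 37.01 × 19.21 = 711.0 g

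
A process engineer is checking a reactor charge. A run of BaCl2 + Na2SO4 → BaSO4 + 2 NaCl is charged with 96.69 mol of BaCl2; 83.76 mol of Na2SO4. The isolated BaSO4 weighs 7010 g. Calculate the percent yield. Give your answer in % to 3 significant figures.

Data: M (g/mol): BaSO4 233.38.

n(BaCl2) = 96.69 mol
n(Na2SO4) = 83.76 mol
n/ν for BaCl2 = 96.69/1 = 96.69
n/ν for Na2SO4 = 83.76/1 = 83.76
Smallest n/ν is Na2SO4 → limiting reagent.
theoretical n(BaSO4) = (1/1) × 83.76 = 83.76 mol → 19550 g
% yield = 7010 / 19550 × 100 = 35.86 %

35.9 %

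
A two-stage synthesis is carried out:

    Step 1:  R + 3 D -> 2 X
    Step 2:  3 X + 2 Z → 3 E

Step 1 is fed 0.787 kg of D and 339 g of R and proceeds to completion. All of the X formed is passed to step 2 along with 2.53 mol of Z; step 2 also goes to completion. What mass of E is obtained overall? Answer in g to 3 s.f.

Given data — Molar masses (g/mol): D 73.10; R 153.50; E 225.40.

855 g

Step 1:
n(D) = 0.7870×1000 / 73.10 = 10.77 mol
n(R) = 339.0 / 153.50 = 2.208 mol
n/ν for D = 10.77/3 = 3.590
n/ν for R = 2.208/1 = 2.208
Smallest n/ν is R → limiting reagent.
n(X) produced = (2/1) × 2.208 = 4.416 mol
Step 2:
n(X) available = 4.416 mol
n(Z) = 2.530 mol
n/ν for X = 4.416/3 = 1.472
n/ν for Z = 2.530/2 = 1.265
Smallest n/ν is Z → limiting reagent.
n(E) = (3/2) × 2.530 = 3.795 mol
mass = 3.795 × 225.40 = 855.4 g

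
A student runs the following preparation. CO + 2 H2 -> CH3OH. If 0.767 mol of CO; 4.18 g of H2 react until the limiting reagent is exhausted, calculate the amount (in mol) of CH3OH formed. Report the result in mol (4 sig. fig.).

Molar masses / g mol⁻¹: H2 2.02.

n(CO) = 0.7670 mol
n(H2) = 4.180 / 2.02 = 2.069 mol
n/ν for CO = 0.7670/1 = 0.7670
n/ν for H2 = 2.069/2 = 1.035
Smallest n/ν is CO → limiting reagent.
n(CH3OH) = (1/1) × 0.7670 = 0.7670 mol

0.7670 mol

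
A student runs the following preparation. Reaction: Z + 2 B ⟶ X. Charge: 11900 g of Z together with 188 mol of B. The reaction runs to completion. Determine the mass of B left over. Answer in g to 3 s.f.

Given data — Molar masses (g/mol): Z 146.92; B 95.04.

2470 g

n(Z) = 11900 / 146.92 = 81.00 mol
n(B) = 188.0 mol
n/ν for Z = 81.00/1 = 81.00
n/ν for B = 188.0/2 = 94.00
Smallest n/ν is Z → limiting reagent.
B consumed = (2/1) × 81.00 = 162.0 mol
B remaining = 188.0 − 162.0 = 26.00 mol
mass = 26.00 × 95.04 = 2471 g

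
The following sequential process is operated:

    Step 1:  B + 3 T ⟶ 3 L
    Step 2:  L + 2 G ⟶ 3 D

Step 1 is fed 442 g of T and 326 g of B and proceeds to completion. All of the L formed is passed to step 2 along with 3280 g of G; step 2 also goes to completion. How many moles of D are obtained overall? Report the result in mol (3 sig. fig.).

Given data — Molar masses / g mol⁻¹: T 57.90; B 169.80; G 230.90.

17.3 mol

Step 1:
n(T) = 442.0 / 57.90 = 7.634 mol
n(B) = 326.0 / 169.80 = 1.920 mol
n/ν → T: 2.545, B: 1.920; B is limiting.
n(L) produced = (3/1) × 1.920 = 5.760 mol
Step 2:
n(L) available = 5.760 mol
n(G) = 3280 / 230.90 = 14.21 mol
n/ν → L: 5.760, G: 7.105; L is limiting.
n(D) = (3/1) × 5.760 = 17.28 mol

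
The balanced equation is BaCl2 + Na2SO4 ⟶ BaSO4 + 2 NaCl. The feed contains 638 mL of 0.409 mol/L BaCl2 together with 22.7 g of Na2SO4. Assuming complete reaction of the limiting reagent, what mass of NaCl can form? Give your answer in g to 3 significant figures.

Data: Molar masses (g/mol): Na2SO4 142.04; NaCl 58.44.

18.7 g

n(BaCl2) = 0.409 × 638.0/1000 = 0.2609 mol
n(Na2SO4) = 22.70 / 142.04 = 0.1598 mol
n/ν → BaCl2: 0.2609, Na2SO4: 0.1598; Na2SO4 is limiting.
n(NaCl) = (2/1) × 0.1598 = 0.3196 mol
mass = 0.3196 × 58.44 = 18.68 g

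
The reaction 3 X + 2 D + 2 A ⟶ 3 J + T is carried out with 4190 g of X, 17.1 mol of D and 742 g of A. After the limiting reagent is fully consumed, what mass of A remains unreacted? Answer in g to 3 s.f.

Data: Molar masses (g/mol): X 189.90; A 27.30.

340 g

n(X) = 4190 / 189.90 = 22.06 mol
n(D) = 17.10 mol
n(A) = 742.0 / 27.30 = 27.18 mol
n/ν for X = 22.06/3 = 7.353
n/ν for D = 17.10/2 = 8.550
n/ν for A = 27.18/2 = 13.59
Smallest n/ν is X → limiting reagent.
A consumed = (2/3) × 22.06 = 14.71 mol
A remaining = 27.18 − 14.71 = 12.47 mol
mass = 12.47 × 27.30 = 340.4 g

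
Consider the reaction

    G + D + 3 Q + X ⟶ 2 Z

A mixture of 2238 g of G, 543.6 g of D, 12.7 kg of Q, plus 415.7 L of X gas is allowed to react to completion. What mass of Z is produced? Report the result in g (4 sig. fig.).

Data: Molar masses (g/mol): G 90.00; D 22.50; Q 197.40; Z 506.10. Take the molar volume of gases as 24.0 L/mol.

n(G) = 2238 / 90.00 = 24.87 mol
n(D) = 543.6 / 22.50 = 24.16 mol
n(Q) = 12.70×1000 / 197.40 = 64.34 mol
n(X) = 415.7 / 24.0 = 17.32 mol
n/ν → G: 24.87, D: 24.16, Q: 21.45, X: 17.32; X is limiting.
n(Z) = (2/1) × 17.32 = 34.64 mol
mass = 34.64 × 506.10 = 17530 g

17530 g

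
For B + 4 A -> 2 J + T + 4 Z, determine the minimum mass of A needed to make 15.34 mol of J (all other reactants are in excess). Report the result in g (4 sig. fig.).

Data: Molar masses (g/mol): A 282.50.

n(J) = 15.34 mol
n(A) = (4/2) × 15.34 = 30.68 mol
mass = 30.68 × 282.50 = 8667 g

8667 g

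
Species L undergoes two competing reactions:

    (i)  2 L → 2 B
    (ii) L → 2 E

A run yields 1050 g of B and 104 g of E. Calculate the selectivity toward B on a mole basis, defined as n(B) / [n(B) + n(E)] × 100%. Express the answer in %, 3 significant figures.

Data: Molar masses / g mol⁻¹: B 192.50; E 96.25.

n(B) = 1050 / 192.50 = 5.455 mol
n(E) = 104 / 96.25 = 1.081 mol
selectivity = 5.455/(5.455+1.081) × 100 = 83.46 %

83.5 %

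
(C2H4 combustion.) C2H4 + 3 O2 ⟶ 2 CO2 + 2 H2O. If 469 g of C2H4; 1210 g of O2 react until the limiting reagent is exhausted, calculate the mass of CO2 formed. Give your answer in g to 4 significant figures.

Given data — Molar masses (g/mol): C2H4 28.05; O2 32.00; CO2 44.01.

n(C2H4) = 469.0 / 28.05 = 16.72 mol
n(O2) = 1210 / 32.00 = 37.81 mol
n/ν for C2H4 = 16.72/1 = 16.72
n/ν for O2 = 37.81/3 = 12.60
Smallest n/ν is O2 → limiting reagent.
n(CO2) = (2/3) × 37.81 = 25.21 mol
mass = 25.21 × 44.01 = 1109 g

1109 g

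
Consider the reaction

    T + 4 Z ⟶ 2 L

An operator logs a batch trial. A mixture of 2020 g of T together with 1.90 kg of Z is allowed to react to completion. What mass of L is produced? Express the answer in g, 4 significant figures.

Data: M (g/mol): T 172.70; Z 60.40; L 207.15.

n(T) = 2020 / 172.70 = 11.70 mol
n(Z) = 1.900×1000 / 60.40 = 31.46 mol
n/ν for T = 11.70/1 = 11.70
n/ν for Z = 31.46/4 = 7.865
Smallest n/ν is Z → limiting reagent.
n(L) = (2/4) × 31.46 = 15.73 mol
mass = 15.73 × 207.15 = 3258 g

3258 g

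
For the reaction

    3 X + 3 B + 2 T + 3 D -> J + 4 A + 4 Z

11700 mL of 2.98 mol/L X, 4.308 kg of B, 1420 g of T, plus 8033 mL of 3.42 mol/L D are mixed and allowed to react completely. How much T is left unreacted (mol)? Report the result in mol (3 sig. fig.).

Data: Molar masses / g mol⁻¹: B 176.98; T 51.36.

n(X) = 2.98 × 11700/1000 = 34.87 mol
n(B) = 4.308×1000 / 176.98 = 24.34 mol
n(T) = 1420 / 51.36 = 27.65 mol
n(D) = 3.42 × 8033/1000 = 27.47 mol
n/ν for X = 34.87/3 = 11.62
n/ν for B = 24.34/3 = 8.113
n/ν for T = 27.65/2 = 13.83
n/ν for D = 27.47/3 = 9.157
Smallest n/ν is B → limiting reagent.
T consumed = (2/3) × 24.34 = 16.23 mol
T remaining = 27.65 − 16.23 = 11.42 mol

11.4 mol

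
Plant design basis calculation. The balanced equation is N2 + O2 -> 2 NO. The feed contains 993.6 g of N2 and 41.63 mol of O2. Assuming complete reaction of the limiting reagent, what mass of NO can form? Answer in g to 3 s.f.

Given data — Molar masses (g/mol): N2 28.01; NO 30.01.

n(N2) = 993.6 / 28.01 = 35.47 mol
n(O2) = 41.63 mol
n/ν for N2 = 35.47/1 = 35.47
n/ν for O2 = 41.63/1 = 41.63
Smallest n/ν is N2 → limiting reagent.
n(NO) = (2/1) × 35.47 = 70.94 mol
mass = 70.94 × 30.01 = 2129 g

2130 g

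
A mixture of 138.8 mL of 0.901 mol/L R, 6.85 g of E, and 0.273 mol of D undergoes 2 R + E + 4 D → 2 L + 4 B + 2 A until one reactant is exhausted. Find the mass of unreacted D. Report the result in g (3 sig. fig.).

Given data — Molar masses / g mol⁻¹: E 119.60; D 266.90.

n(R) = 0.901 × 138.8/1000 = 0.1251 mol
n(E) = 6.850 / 119.60 = 0.05727 mol
n(D) = 0.2730 mol
n/ν for R = 0.1251/2 = 0.06255
n/ν for E = 0.05727/1 = 0.05727
n/ν for D = 0.2730/4 = 0.06825
Smallest n/ν is E → limiting reagent.
D consumed = (4/1) × 0.05727 = 0.2291 mol
D remaining = 0.2730 − 0.2291 = 0.04390 mol
mass = 0.04390 × 266.90 = 11.72 g

11.7 g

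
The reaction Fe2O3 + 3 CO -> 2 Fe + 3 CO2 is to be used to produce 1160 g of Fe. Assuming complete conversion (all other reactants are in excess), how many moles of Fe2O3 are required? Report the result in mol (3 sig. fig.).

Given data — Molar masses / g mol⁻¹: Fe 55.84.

10.4 mol

n(Fe) = 1160 / 55.84 = 20.77 mol
n(Fe2O3) = (1/2) × 20.77 = 10.39 mol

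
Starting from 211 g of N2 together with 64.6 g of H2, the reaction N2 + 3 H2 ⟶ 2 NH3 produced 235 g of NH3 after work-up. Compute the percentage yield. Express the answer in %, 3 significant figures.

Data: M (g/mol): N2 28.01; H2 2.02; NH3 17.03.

n(N2) = 211.0 / 28.01 = 7.533 mol
n(H2) = 64.60 / 2.02 = 31.98 mol
n/ν for N2 = 7.533/1 = 7.533
n/ν for H2 = 31.98/3 = 10.66
Smallest n/ν is N2 → limiting reagent.
theoretical n(NH3) = (2/1) × 7.533 = 15.07 mol → 256.6 g
% yield = 235 / 256.6 × 100 = 91.58 %

91.6 %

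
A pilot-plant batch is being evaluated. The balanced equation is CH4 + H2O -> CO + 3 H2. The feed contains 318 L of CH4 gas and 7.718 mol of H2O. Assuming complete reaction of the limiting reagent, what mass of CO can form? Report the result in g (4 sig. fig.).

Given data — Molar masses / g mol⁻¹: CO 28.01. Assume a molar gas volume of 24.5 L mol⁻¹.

216.2 g

n(CH4) = 318.0 / 24.5 = 12.98 mol
n(H2O) = 7.718 mol
n/ν → CH4: 12.98, H2O: 7.718; H2O is limiting.
n(CO) = (1/1) × 7.718 = 7.718 mol
mass = 7.718 × 28.01 = 216.2 g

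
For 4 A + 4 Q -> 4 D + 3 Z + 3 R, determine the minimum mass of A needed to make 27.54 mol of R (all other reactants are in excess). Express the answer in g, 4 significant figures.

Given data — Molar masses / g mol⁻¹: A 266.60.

9790 g

n(R) = 27.54 mol
n(A) = (4/3) × 27.54 = 36.72 mol
mass = 36.72 × 266.60 = 9790 g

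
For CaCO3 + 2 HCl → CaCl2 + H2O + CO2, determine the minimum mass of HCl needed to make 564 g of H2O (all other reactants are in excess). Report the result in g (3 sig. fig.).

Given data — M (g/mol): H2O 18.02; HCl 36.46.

2280 g

n(H2O) = 564 / 18.02 = 31.30 mol
n(HCl) = (2/1) × 31.30 = 62.60 mol
mass = 62.60 × 36.46 = 2282 g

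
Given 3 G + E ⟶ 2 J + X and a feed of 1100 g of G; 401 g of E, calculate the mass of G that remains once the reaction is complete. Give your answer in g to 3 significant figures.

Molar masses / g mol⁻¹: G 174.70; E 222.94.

n(G) = 1100 / 174.70 = 6.297 mol
n(E) = 401.0 / 222.94 = 1.799 mol
n/ν → G: 2.099, E: 1.799; E is limiting.
G consumed = (3/1) × 1.799 = 5.397 mol
G remaining = 6.297 − 5.397 = 0.9000 mol
mass = 0.9000 × 174.70 = 157.2 g

157 g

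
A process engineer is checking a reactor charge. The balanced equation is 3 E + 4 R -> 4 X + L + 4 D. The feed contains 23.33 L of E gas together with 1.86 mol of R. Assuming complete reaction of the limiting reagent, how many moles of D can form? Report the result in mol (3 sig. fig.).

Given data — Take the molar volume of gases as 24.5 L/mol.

1.27 mol

n(E) = 23.33 / 24.5 = 0.9522 mol
n(R) = 1.860 mol
n/ν for E = 0.9522/3 = 0.3174
n/ν for R = 1.860/4 = 0.4650
Smallest n/ν is E → limiting reagent.
n(D) = (4/3) × 0.9522 = 1.270 mol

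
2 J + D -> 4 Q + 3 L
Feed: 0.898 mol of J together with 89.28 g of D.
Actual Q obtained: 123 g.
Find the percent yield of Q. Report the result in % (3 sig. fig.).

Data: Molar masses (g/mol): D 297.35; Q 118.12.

86.7 %

n(J) = 0.8980 mol
n(D) = 89.28 / 297.35 = 0.3003 mol
n/ν for J = 0.8980/2 = 0.4490
n/ν for D = 0.3003/1 = 0.3003
Smallest n/ν is D → limiting reagent.
theoretical n(Q) = (4/1) × 0.3003 = 1.201 mol → 141.9 g
% yield = 123 / 141.9 × 100 = 86.68 %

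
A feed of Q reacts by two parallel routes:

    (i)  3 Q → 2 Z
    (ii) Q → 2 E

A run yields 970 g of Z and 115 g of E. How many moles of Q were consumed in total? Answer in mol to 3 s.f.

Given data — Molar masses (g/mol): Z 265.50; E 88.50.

n(Z) = 970 / 265.50 = 3.653 mol
n(E) = 115 / 88.50 = 1.299 mol
n(Q) via (i) = (3/2)×3.653 = 5.480 mol
n(Q) via (ii) = (1/2)×1.299 = 0.6495 mol
total n(Q) = 5.480 + 0.6495 = 6.130 mol

6.13 mol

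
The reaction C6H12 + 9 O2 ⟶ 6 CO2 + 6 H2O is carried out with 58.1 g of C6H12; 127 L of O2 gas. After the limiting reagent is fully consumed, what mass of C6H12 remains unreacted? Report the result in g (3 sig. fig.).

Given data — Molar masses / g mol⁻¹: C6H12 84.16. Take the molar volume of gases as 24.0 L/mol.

8.62 g

n(C6H12) = 58.10 / 84.16 = 0.6904 mol
n(O2) = 127.0 / 24.0 = 5.292 mol
n/ν for C6H12 = 0.6904/1 = 0.6904
n/ν for O2 = 5.292/9 = 0.5880
Smallest n/ν is O2 → limiting reagent.
C6H12 consumed = (1/9) × 5.292 = 0.5880 mol
C6H12 remaining = 0.6904 − 0.5880 = 0.1024 mol
mass = 0.1024 × 84.16 = 8.618 g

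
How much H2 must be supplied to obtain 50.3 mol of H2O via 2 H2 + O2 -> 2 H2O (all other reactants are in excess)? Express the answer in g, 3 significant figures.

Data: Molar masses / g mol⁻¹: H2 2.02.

n(H2O) = 50.30 mol
n(H2) = (2/2) × 50.30 = 50.30 mol
mass = 50.30 × 2.02 = 101.6 g

102 g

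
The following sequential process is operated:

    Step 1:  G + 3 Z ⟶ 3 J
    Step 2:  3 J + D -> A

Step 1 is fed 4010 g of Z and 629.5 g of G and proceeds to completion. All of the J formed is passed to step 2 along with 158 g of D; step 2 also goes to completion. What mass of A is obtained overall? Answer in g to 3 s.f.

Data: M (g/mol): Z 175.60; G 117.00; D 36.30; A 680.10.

2960 g

Step 1:
n(Z) = 4010 / 175.60 = 22.84 mol
n(G) = 629.5 / 117.00 = 5.380 mol
n/ν → Z: 7.613, G: 5.380; G is limiting.
n(J) produced = (3/1) × 5.380 = 16.14 mol
Step 2:
n(J) available = 16.14 mol
n(D) = 158.0 / 36.30 = 4.353 mol
n/ν → J: 5.380, D: 4.353; D is limiting.
n(A) = (1/1) × 4.353 = 4.353 mol
mass = 4.353 × 680.10 = 2960 g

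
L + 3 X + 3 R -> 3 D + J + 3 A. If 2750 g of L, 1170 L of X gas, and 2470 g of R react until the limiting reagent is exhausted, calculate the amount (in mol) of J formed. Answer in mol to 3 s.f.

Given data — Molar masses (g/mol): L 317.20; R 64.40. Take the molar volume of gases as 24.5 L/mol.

8.67 mol

n(L) = 2750 / 317.20 = 8.670 mol
n(X) = 1170 / 24.5 = 47.76 mol
n(R) = 2470 / 64.40 = 38.35 mol
n/ν for L = 8.670/1 = 8.670
n/ν for X = 47.76/3 = 15.92
n/ν for R = 38.35/3 = 12.78
Smallest n/ν is L → limiting reagent.
n(J) = (1/1) × 8.670 = 8.670 mol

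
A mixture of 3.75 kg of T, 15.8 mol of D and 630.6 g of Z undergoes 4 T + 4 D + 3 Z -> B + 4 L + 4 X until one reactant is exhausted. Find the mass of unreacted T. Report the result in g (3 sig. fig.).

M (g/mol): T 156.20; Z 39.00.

n(T) = 3.750×1000 / 156.20 = 24.01 mol
n(D) = 15.80 mol
n(Z) = 630.6 / 39.00 = 16.17 mol
n/ν for T = 24.01/4 = 6.003
n/ν for D = 15.80/4 = 3.950
n/ν for Z = 16.17/3 = 5.390
Smallest n/ν is D → limiting reagent.
T consumed = (4/4) × 15.80 = 15.80 mol
T remaining = 24.01 − 15.80 = 8.210 mol
mass = 8.210 × 156.20 = 1282 g

1280 g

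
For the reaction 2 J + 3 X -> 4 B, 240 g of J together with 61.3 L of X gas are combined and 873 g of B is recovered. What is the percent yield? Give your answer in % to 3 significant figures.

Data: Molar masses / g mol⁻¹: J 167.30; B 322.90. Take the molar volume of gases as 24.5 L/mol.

n(J) = 240.0 / 167.30 = 1.435 mol
n(X) = 61.30 / 24.5 = 2.502 mol
n/ν for J = 1.435/2 = 0.7175
n/ν for X = 2.502/3 = 0.8340
Smallest n/ν is J → limiting reagent.
theoretical n(B) = (4/2) × 1.435 = 2.870 mol → 926.7 g
% yield = 873 / 926.7 × 100 = 94.21 %

94.2 %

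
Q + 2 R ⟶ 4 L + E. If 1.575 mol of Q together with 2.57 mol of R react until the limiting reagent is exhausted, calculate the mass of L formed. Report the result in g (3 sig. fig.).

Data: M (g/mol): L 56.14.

289 g

n(Q) = 1.575 mol
n(R) = 2.570 mol
n/ν → Q: 1.575, R: 1.285; R is limiting.
n(L) = (4/2) × 2.570 = 5.140 mol
mass = 5.140 × 56.14 = 288.6 g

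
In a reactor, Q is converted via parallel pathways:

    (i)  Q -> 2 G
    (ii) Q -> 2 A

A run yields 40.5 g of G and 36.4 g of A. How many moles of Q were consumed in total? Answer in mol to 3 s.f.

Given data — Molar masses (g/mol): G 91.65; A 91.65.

n(G) = 40.5 / 91.65 = 0.4419 mol
n(A) = 36.4 / 91.65 = 0.3972 mol
n(Q) via (i) = (1/2)×0.4419 = 0.2210 mol
n(Q) via (ii) = (1/2)×0.3972 = 0.1986 mol
total n(Q) = 0.2210 + 0.1986 = 0.4196 mol

0.420 mol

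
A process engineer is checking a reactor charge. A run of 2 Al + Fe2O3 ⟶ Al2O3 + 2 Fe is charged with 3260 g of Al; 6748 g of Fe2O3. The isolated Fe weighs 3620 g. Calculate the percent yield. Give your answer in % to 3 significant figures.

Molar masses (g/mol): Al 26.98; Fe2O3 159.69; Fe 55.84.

76.7 %

n(Al) = 3260 / 26.98 = 120.8 mol
n(Fe2O3) = 6748 / 159.69 = 42.26 mol
n/ν for Al = 120.8/2 = 60.40
n/ν for Fe2O3 = 42.26/1 = 42.26
Smallest n/ν is Fe2O3 → limiting reagent.
theoretical n(Fe) = (2/1) × 42.26 = 84.52 mol → 4720 g
% yield = 3620 / 4720 × 100 = 76.69 %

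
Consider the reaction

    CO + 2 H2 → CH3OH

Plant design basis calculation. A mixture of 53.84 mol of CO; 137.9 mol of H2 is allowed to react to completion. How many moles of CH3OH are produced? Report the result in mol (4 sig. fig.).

n(CO) = 53.84 mol
n(H2) = 137.9 mol
n/ν for CO = 53.84/1 = 53.84
n/ν for H2 = 137.9/2 = 68.95
Smallest n/ν is CO → limiting reagent.
n(CH3OH) = (1/1) × 53.84 = 53.84 mol

53.84 mol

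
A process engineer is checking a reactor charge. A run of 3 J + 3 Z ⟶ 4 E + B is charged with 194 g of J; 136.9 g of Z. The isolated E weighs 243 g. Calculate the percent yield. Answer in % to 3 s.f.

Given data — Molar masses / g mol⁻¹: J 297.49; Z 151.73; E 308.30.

90.6 %

n(J) = 194.0 / 297.49 = 0.6521 mol
n(Z) = 136.9 / 151.73 = 0.9023 mol
n/ν → J: 0.2174, Z: 0.3008; J is limiting.
theoretical n(E) = (4/3) × 0.6521 = 0.8695 mol → 268.1 g
% yield = 243 / 268.1 × 100 = 90.64 %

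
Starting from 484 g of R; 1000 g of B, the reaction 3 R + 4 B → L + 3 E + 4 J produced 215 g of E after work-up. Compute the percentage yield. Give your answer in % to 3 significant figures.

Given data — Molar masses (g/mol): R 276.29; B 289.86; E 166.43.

n(R) = 484.0 / 276.29 = 1.752 mol
n(B) = 1000 / 289.86 = 3.450 mol
n/ν → R: 0.5840, B: 0.8625; R is limiting.
theoretical n(E) = (3/3) × 1.752 = 1.752 mol → 291.6 g
% yield = 215 / 291.6 × 100 = 73.73 %

73.7 %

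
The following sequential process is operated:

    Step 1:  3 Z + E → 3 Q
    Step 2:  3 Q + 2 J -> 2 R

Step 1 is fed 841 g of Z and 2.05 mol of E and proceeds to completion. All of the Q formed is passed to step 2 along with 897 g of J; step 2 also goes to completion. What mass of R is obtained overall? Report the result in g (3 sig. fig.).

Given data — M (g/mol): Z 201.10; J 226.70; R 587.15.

1640 g

Step 1:
n(Z) = 841.0 / 201.10 = 4.182 mol
n(E) = 2.050 mol
n/ν for Z = 4.182/3 = 1.394
n/ν for E = 2.050/1 = 2.050
Smallest n/ν is Z → limiting reagent.
n(Q) produced = (3/3) × 4.182 = 4.182 mol
Step 2:
n(Q) available = 4.182 mol
n(J) = 897.0 / 226.70 = 3.957 mol
n/ν for Q = 4.182/3 = 1.394
n/ν for J = 3.957/2 = 1.979
Smallest n/ν is Q → limiting reagent.
n(R) = (2/3) × 4.182 = 2.788 mol
mass = 2.788 × 587.15 = 1637 g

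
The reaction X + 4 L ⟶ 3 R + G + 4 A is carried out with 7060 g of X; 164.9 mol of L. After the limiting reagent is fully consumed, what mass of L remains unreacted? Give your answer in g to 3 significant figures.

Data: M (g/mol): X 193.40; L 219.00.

n(X) = 7060 / 193.40 = 36.50 mol
n(L) = 164.9 mol
n/ν for X = 36.50/1 = 36.50
n/ν for L = 164.9/4 = 41.23
Smallest n/ν is X → limiting reagent.
L consumed = (4/1) × 36.50 = 146.0 mol
L remaining = 164.9 − 146.0 = 18.90 mol
mass = 18.90 × 219.00 = 4139 g

4140 g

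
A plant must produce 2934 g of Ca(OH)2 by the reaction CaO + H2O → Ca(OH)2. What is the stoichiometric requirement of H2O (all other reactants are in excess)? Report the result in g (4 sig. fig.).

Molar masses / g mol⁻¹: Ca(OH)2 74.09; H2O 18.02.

713.6 g

n(Ca(OH)2) = 2934 / 74.09 = 39.60 mol
n(H2O) = (1/1) × 39.60 = 39.60 mol
mass = 39.60 × 18.02 = 713.6 g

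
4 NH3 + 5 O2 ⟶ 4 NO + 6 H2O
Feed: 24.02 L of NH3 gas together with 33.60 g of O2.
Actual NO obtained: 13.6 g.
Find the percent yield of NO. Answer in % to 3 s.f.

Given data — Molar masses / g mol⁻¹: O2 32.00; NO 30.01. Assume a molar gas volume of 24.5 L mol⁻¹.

n(NH3) = 24.02 / 24.5 = 0.9804 mol
n(O2) = 33.60 / 32.00 = 1.050 mol
n/ν → NH3: 0.2451, O2: 0.2100; O2 is limiting.
theoretical n(NO) = (4/5) × 1.050 = 0.8400 mol → 25.21 g
% yield = 13.6 / 25.21 × 100 = 53.95 %

54.0 %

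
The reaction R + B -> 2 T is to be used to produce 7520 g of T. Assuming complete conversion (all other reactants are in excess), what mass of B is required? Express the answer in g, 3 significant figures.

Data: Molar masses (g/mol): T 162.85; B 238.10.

n(T) = 7520 / 162.85 = 46.18 mol
n(B) = (1/2) × 46.18 = 23.09 mol
mass = 23.09 × 238.10 = 5498 g

5500 g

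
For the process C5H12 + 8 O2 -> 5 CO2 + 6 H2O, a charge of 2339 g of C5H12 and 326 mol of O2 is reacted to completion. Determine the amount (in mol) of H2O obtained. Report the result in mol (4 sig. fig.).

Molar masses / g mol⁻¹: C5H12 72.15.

194.5 mol

n(C5H12) = 2339 / 72.15 = 32.42 mol
n(O2) = 326.0 mol
n/ν for C5H12 = 32.42/1 = 32.42
n/ν for O2 = 326.0/8 = 40.75
Smallest n/ν is C5H12 → limiting reagent.
n(H2O) = (6/1) × 32.42 = 194.5 mol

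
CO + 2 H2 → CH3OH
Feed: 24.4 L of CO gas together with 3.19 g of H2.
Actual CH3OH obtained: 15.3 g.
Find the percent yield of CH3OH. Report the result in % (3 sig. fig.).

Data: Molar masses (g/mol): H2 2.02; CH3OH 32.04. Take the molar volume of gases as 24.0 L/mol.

n(CO) = 24.40 / 24.0 = 1.017 mol
n(H2) = 3.190 / 2.02 = 1.579 mol
n/ν for CO = 1.017/1 = 1.017
n/ν for H2 = 1.579/2 = 0.7895
Smallest n/ν is H2 → limiting reagent.
theoretical n(CH3OH) = (1/2) × 1.579 = 0.7895 mol → 25.30 g
% yield = 15.3 / 25.30 × 100 = 60.47 %

60.5 %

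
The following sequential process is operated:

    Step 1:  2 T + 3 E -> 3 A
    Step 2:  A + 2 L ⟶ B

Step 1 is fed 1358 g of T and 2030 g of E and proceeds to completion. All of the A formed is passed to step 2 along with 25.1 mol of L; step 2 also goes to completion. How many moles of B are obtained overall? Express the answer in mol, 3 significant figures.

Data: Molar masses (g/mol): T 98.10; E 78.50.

12.6 mol

Step 1:
n(T) = 1358 / 98.10 = 13.84 mol
n(E) = 2030 / 78.50 = 25.86 mol
n/ν for T = 13.84/2 = 6.920
n/ν for E = 25.86/3 = 8.620
Smallest n/ν is T → limiting reagent.
n(A) produced = (3/2) × 13.84 = 20.76 mol
Step 2:
n(A) available = 20.76 mol
n(L) = 25.10 mol
n/ν for A = 20.76/1 = 20.76
n/ν for L = 25.10/2 = 12.55
Smallest n/ν is L → limiting reagent.
n(B) = (1/2) × 25.10 = 12.55 mol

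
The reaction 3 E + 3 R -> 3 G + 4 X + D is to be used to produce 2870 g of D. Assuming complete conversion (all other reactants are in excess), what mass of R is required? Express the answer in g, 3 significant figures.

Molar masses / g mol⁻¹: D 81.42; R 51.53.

n(D) = 2870 / 81.42 = 35.25 mol
n(R) = (3/1) × 35.25 = 105.8 mol
mass = 105.8 × 51.53 = 5452 g

5450 g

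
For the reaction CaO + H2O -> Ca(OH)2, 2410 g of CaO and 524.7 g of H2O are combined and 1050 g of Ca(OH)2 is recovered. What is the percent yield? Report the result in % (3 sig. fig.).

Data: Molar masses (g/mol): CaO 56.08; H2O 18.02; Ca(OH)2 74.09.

n(CaO) = 2410 / 56.08 = 42.97 mol
n(H2O) = 524.7 / 18.02 = 29.12 mol
n/ν for CaO = 42.97/1 = 42.97
n/ν for H2O = 29.12/1 = 29.12
Smallest n/ν is H2O → limiting reagent.
theoretical n(Ca(OH)2) = (1/1) × 29.12 = 29.12 mol → 2158 g
% yield = 1050 / 2158 × 100 = 48.66 %

48.7 %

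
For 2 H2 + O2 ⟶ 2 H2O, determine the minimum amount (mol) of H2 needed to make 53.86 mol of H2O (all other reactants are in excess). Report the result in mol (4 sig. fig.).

53.86 mol

n(H2O) = 53.86 mol
n(H2) = (2/2) × 53.86 = 53.86 mol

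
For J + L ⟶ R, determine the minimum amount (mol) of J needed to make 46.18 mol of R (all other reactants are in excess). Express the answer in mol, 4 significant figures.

n(R) = 46.18 mol
n(J) = (1/1) × 46.18 = 46.18 mol

46.18 mol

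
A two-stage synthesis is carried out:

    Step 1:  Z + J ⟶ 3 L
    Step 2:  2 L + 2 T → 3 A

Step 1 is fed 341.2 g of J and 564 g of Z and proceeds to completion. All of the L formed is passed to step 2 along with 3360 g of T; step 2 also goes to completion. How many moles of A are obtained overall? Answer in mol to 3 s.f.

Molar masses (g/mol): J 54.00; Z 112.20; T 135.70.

Step 1:
n(J) = 341.2 / 54.00 = 6.319 mol
n(Z) = 564.0 / 112.20 = 5.027 mol
n/ν for J = 6.319/1 = 6.319
n/ν for Z = 5.027/1 = 5.027
Smallest n/ν is Z → limiting reagent.
n(L) produced = (3/1) × 5.027 = 15.08 mol
Step 2:
n(L) available = 15.08 mol
n(T) = 3360 / 135.70 = 24.76 mol
n/ν for L = 15.08/2 = 7.540
n/ν for T = 24.76/2 = 12.38
Smallest n/ν is L → limiting reagent.
n(A) = (3/2) × 15.08 = 22.62 mol

22.6 mol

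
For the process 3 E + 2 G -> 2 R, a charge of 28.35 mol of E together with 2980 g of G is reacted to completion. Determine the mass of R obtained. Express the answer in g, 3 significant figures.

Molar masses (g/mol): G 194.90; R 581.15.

8890 g

n(E) = 28.35 mol
n(G) = 2980 / 194.90 = 15.29 mol
n/ν for E = 28.35/3 = 9.450
n/ν for G = 15.29/2 = 7.645
Smallest n/ν is G → limiting reagent.
n(R) = (2/2) × 15.29 = 15.29 mol
mass = 15.29 × 581.15 = 8886 g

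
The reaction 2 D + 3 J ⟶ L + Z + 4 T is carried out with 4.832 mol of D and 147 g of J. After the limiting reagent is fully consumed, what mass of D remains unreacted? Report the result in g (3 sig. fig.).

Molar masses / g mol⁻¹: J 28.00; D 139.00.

185 g

n(D) = 4.832 mol
n(J) = 147.0 / 28.00 = 5.250 mol
n/ν for D = 4.832/2 = 2.416
n/ν for J = 5.250/3 = 1.750
Smallest n/ν is J → limiting reagent.
D consumed = (2/3) × 5.250 = 3.500 mol
D remaining = 4.832 − 3.500 = 1.332 mol
mass = 1.332 × 139.00 = 185.1 g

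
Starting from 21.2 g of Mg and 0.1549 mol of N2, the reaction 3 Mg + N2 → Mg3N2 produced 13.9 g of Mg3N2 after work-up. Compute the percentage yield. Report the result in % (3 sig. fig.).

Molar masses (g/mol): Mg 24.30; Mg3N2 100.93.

n(Mg) = 21.20 / 24.30 = 0.8724 mol
n(N2) = 0.1549 mol
n/ν → Mg: 0.2908, N2: 0.1549; N2 is limiting.
theoretical n(Mg3N2) = (1/1) × 0.1549 = 0.1549 mol → 15.63 g
% yield = 13.9 / 15.63 × 100 = 88.93 %

88.9 %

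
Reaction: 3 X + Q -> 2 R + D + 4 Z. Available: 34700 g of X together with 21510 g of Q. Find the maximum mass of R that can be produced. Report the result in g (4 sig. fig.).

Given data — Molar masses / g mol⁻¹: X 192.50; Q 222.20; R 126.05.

n(X) = 34700 / 192.50 = 180.3 mol
n(Q) = 21510 / 222.20 = 96.80 mol
n/ν → X: 60.10, Q: 96.80; X is limiting.
n(R) = (2/3) × 180.3 = 120.2 mol
mass = 120.2 × 126.05 = 15150 g

15150 g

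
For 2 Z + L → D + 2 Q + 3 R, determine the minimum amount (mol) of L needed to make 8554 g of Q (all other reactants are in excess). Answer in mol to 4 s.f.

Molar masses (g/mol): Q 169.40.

25.25 mol

n(Q) = 8554 / 169.40 = 50.50 mol
n(L) = (1/2) × 50.50 = 25.25 mol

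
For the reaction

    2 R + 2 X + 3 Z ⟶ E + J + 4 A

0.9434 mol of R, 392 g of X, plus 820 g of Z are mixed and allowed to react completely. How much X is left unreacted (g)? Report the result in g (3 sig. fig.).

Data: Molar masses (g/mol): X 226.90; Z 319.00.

n(R) = 0.9434 mol
n(X) = 392.0 / 226.90 = 1.728 mol
n(Z) = 820.0 / 319.00 = 2.571 mol
n/ν for R = 0.9434/2 = 0.4717
n/ν for X = 1.728/2 = 0.8640
n/ν for Z = 2.571/3 = 0.8570
Smallest n/ν is R → limiting reagent.
X consumed = (2/2) × 0.9434 = 0.9434 mol
X remaining = 1.728 − 0.9434 = 0.7846 mol
mass = 0.7846 × 226.90 = 178.0 g

178 g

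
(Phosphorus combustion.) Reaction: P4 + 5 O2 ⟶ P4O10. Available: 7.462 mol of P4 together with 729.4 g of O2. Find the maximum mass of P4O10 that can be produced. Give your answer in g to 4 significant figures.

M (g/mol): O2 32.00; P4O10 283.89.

n(P4) = 7.462 mol
n(O2) = 729.4 / 32.00 = 22.79 mol
n/ν for P4 = 7.462/1 = 7.462
n/ν for O2 = 22.79/5 = 4.558
Smallest n/ν is O2 → limiting reagent.
n(P4O10) = (1/5) × 22.79 = 4.558 mol
mass = 4.558 × 283.89 = 1294 g

1294 g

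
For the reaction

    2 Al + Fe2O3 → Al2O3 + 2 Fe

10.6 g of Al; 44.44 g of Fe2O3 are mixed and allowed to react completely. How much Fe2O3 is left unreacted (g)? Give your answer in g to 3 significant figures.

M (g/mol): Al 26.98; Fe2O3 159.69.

13.1 g

n(Al) = 10.60 / 26.98 = 0.3929 mol
n(Fe2O3) = 44.44 / 159.69 = 0.2783 mol
n/ν for Al = 0.3929/2 = 0.1965
n/ν for Fe2O3 = 0.2783/1 = 0.2783
Smallest n/ν is Al → limiting reagent.
Fe2O3 consumed = (1/2) × 0.3929 = 0.1965 mol
Fe2O3 remaining = 0.2783 − 0.1965 = 0.08180 mol
mass = 0.08180 × 159.69 = 13.06 g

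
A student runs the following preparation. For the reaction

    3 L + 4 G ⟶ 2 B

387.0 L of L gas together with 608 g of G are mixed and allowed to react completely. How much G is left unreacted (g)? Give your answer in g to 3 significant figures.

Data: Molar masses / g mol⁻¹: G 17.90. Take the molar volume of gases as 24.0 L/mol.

223 g

n(L) = 387.0 / 24.0 = 16.13 mol
n(G) = 608.0 / 17.90 = 33.97 mol
n/ν for L = 16.13/3 = 5.377
n/ν for G = 33.97/4 = 8.493
Smallest n/ν is L → limiting reagent.
G consumed = (4/3) × 16.13 = 21.51 mol
G remaining = 33.97 − 21.51 = 12.46 mol
mass = 12.46 × 17.90 = 223.0 g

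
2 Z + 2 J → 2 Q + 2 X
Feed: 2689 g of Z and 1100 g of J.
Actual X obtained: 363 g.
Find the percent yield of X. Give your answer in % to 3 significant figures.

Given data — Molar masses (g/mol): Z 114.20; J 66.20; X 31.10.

70.2 %

n(Z) = 2689 / 114.20 = 23.55 mol
n(J) = 1100 / 66.20 = 16.62 mol
n/ν → Z: 11.78, J: 8.310; J is limiting.
theoretical n(X) = (2/2) × 16.62 = 16.62 mol → 516.9 g
% yield = 363 / 516.9 × 100 = 70.23 %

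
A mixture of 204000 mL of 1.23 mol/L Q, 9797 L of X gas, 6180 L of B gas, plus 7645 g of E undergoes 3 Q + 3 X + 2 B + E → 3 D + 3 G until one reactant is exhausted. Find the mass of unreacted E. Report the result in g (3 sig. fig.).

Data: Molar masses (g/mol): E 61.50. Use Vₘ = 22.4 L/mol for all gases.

2500 g

n(Q) = 1.23 × 204000/1000 = 250.9 mol
n(X) = 9797 / 22.4 = 437.4 mol
n(B) = 6180 / 22.4 = 275.9 mol
n(E) = 7645 / 61.50 = 124.3 mol
n/ν for Q = 250.9/3 = 83.63
n/ν for X = 437.4/3 = 145.8
n/ν for B = 275.9/2 = 138.0
n/ν for E = 124.3/1 = 124.3
Smallest n/ν is Q → limiting reagent.
E consumed = (1/3) × 250.9 = 83.63 mol
E remaining = 124.3 − 83.63 = 40.67 mol
mass = 40.67 × 61.50 = 2501 g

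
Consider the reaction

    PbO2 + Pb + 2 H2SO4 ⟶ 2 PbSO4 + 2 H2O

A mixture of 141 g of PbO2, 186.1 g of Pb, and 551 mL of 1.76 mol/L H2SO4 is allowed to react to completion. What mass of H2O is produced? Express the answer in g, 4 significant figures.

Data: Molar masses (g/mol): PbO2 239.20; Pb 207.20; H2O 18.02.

17.48 g

n(PbO2) = 141.0 / 239.20 = 0.5895 mol
n(Pb) = 186.1 / 207.20 = 0.8982 mol
n(H2SO4) = 1.76 × 551.0/1000 = 0.9698 mol
n/ν for PbO2 = 0.5895/1 = 0.5895
n/ν for Pb = 0.8982/1 = 0.8982
n/ν for H2SO4 = 0.9698/2 = 0.4849
Smallest n/ν is H2SO4 → limiting reagent.
n(H2O) = (2/2) × 0.9698 = 0.9698 mol
mass = 0.9698 × 18.02 = 17.48 g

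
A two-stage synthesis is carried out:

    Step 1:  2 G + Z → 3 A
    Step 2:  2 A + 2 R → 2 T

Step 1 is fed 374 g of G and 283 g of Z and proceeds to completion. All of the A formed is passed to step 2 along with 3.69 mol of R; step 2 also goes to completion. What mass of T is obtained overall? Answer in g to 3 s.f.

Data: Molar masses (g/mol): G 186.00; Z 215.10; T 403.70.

1220 g

Step 1:
n(G) = 374.0 / 186.00 = 2.011 mol
n(Z) = 283.0 / 215.10 = 1.316 mol
n/ν for G = 2.011/2 = 1.006
n/ν for Z = 1.316/1 = 1.316
Smallest n/ν is G → limiting reagent.
n(A) produced = (3/2) × 2.011 = 3.017 mol
Step 2:
n(A) available = 3.017 mol
n(R) = 3.690 mol
n/ν for A = 3.017/2 = 1.509
n/ν for R = 3.690/2 = 1.845
Smallest n/ν is A → limiting reagent.
n(T) = (2/2) × 3.017 = 3.017 mol
mass = 3.017 × 403.70 = 1218 g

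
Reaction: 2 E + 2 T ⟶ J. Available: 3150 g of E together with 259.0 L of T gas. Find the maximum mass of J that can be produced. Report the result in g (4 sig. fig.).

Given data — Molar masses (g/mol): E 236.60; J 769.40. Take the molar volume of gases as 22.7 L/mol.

n(E) = 3150 / 236.60 = 13.31 mol
n(T) = 259.0 / 22.7 = 11.41 mol
n/ν → E: 6.655, T: 5.705; T is limiting.
n(J) = (1/2) × 11.41 = 5.705 mol
mass = 5.705 × 769.40 = 4389 g

4389 g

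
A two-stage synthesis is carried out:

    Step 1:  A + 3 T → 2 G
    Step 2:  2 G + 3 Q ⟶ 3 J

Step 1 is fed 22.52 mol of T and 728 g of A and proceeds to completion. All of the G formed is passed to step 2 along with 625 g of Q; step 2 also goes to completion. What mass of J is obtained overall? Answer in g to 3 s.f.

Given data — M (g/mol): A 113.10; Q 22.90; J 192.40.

3720 g

Step 1:
n(T) = 22.52 mol
n(A) = 728.0 / 113.10 = 6.437 mol
n/ν → T: 7.507, A: 6.437; A is limiting.
n(G) produced = (2/1) × 6.437 = 12.87 mol
Step 2:
n(G) available = 12.87 mol
n(Q) = 625.0 / 22.90 = 27.29 mol
n/ν → G: 6.435, Q: 9.097; G is limiting.
n(J) = (3/2) × 12.87 = 19.31 mol
mass = 19.31 × 192.40 = 3715 g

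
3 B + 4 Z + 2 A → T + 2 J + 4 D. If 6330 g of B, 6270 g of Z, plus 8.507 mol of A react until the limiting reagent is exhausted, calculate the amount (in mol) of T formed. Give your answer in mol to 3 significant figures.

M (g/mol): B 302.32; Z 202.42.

4.25 mol

n(B) = 6330 / 302.32 = 20.94 mol
n(Z) = 6270 / 202.42 = 30.98 mol
n(A) = 8.507 mol
n/ν → B: 6.980, Z: 7.745, A: 4.254; A is limiting.
n(T) = (1/2) × 8.507 = 4.254 mol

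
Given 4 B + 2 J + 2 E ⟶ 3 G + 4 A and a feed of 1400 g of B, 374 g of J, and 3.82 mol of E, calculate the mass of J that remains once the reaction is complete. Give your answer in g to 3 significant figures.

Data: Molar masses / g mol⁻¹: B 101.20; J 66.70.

n(B) = 1400 / 101.20 = 13.83 mol
n(J) = 374.0 / 66.70 = 5.607 mol
n(E) = 3.820 mol
n/ν → B: 3.458, J: 2.804, E: 1.910; E is limiting.
J consumed = (2/2) × 3.820 = 3.820 mol
J remaining = 5.607 − 3.820 = 1.787 mol
mass = 1.787 × 66.70 = 119.2 g

119 g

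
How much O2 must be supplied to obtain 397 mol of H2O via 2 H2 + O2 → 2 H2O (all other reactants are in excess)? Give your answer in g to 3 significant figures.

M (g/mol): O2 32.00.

6350 g

n(H2O) = 397.0 mol
n(O2) = (1/2) × 397.0 = 198.5 mol
mass = 198.5 × 32.00 = 6352 g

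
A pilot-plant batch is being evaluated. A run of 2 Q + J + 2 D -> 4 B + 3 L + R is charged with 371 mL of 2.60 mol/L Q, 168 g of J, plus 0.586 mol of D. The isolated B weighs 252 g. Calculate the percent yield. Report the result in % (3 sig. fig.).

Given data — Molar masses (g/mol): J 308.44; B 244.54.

87.9 %

n(Q) = 2.60 × 371.0/1000 = 0.9646 mol
n(J) = 168.0 / 308.44 = 0.5447 mol
n(D) = 0.5860 mol
n/ν for Q = 0.9646/2 = 0.4823
n/ν for J = 0.5447/1 = 0.5447
n/ν for D = 0.5860/2 = 0.2930
Smallest n/ν is D → limiting reagent.
theoretical n(B) = (4/2) × 0.5860 = 1.172 mol → 286.6 g
% yield = 252 / 286.6 × 100 = 87.93 %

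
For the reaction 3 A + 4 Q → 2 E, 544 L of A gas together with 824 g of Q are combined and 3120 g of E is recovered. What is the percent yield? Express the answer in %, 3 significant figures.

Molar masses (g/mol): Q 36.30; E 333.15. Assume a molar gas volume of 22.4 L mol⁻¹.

82.5 %

n(A) = 544.0 / 22.4 = 24.29 mol
n(Q) = 824.0 / 36.30 = 22.70 mol
n/ν for A = 24.29/3 = 8.097
n/ν for Q = 22.70/4 = 5.675
Smallest n/ν is Q → limiting reagent.
theoretical n(E) = (2/4) × 22.70 = 11.35 mol → 3781 g
% yield = 3120 / 3781 × 100 = 82.52 %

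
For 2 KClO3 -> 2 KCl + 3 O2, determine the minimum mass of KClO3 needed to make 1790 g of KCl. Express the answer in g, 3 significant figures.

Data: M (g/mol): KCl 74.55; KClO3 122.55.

n(KCl) = 1790 / 74.55 = 24.01 mol
n(KClO3) = (2/2) × 24.01 = 24.01 mol
mass = 24.01 × 122.55 = 2942 g

2940 g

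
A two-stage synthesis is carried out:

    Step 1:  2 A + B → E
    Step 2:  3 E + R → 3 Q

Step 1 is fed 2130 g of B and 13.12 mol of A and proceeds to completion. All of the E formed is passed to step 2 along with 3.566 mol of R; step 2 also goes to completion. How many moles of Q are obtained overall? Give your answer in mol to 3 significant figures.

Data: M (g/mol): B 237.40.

6.56 mol

Step 1:
n(B) = 2130 / 237.40 = 8.972 mol
n(A) = 13.12 mol
n/ν → B: 8.972, A: 6.560; A is limiting.
n(E) produced = (1/2) × 13.12 = 6.560 mol
Step 2:
n(E) available = 6.560 mol
n(R) = 3.566 mol
n/ν → E: 2.187, R: 3.566; E is limiting.
n(Q) = (3/3) × 6.560 = 6.560 mol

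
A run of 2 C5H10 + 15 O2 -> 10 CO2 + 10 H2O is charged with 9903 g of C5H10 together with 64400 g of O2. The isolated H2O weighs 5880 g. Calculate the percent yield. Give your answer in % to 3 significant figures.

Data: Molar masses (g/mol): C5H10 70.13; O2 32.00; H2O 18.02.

46.2 %

n(C5H10) = 9903 / 70.13 = 141.2 mol
n(O2) = 64400 / 32.00 = 2013 mol
n/ν → C5H10: 70.60, O2: 134.2; C5H10 is limiting.
theoretical n(H2O) = (10/2) × 141.2 = 706.0 mol → 12720 g
% yield = 5880 / 12720 × 100 = 46.23 %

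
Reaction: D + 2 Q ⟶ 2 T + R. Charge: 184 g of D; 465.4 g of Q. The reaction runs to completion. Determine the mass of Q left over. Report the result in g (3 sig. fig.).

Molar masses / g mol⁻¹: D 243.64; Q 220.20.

133 g

n(D) = 184.0 / 243.64 = 0.7552 mol
n(Q) = 465.4 / 220.20 = 2.114 mol
n/ν → D: 0.7552, Q: 1.057; D is limiting.
Q consumed = (2/1) × 0.7552 = 1.510 mol
Q remaining = 2.114 − 1.510 = 0.6040 mol
mass = 0.6040 × 220.20 = 133.0 g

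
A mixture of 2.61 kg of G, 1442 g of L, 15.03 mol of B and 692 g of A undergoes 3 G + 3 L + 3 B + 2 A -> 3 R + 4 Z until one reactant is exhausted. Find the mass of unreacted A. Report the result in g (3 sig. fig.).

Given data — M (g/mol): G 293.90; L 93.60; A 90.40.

n(G) = 2.610×1000 / 293.90 = 8.881 mol
n(L) = 1442 / 93.60 = 15.41 mol
n(B) = 15.03 mol
n(A) = 692.0 / 90.40 = 7.655 mol
n/ν for G = 8.881/3 = 2.960
n/ν for L = 15.41/3 = 5.137
n/ν for B = 15.03/3 = 5.010
n/ν for A = 7.655/2 = 3.828
Smallest n/ν is G → limiting reagent.
A consumed = (2/3) × 8.881 = 5.921 mol
A remaining = 7.655 − 5.921 = 1.734 mol
mass = 1.734 × 90.40 = 156.8 g

157 g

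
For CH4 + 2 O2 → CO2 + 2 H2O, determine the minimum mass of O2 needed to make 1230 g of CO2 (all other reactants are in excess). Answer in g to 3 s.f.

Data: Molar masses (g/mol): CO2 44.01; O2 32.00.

1790 g

n(CO2) = 1230 / 44.01 = 27.95 mol
n(O2) = (2/1) × 27.95 = 55.90 mol
mass = 55.90 × 32.00 = 1789 g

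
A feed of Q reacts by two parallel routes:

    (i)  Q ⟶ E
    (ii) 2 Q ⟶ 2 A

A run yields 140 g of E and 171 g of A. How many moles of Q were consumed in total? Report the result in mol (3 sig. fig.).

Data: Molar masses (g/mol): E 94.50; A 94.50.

3.29 mol

n(E) = 140 / 94.50 = 1.481 mol
n(A) = 171 / 94.50 = 1.810 mol
n(Q) via (i) = (1/1)×1.481 = 1.481 mol
n(Q) via (ii) = (2/2)×1.810 = 1.810 mol
total n(Q) = 1.481 + 1.810 = 3.291 mol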